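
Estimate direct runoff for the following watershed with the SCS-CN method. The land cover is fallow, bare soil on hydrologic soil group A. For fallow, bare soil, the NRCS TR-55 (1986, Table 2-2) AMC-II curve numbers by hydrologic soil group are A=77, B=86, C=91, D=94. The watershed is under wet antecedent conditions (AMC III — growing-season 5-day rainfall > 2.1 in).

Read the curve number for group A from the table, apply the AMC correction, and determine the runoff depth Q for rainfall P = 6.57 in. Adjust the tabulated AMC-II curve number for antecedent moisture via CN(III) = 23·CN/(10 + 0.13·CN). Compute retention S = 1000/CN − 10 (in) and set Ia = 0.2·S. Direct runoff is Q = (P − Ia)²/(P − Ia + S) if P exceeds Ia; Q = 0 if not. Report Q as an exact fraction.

Q = 2360890921/451135300 in ≈ 5.233 in

NRCS table: fallow, bare soil, soil group A → CN(II) = 77
Adjust CN=77 to AMC III: 23·77/(10 + 0.13·77) → 1771 ÷ (2001/100) = 7700/87 ≈ 88.506
Retention S: 1000/CN − 10 with CN=88.506 → S = 100/77 ≈ 1.299 in
Ia = 0.2S: 0.2·1.299 = 0.260 in (exactly 20/77)
P − Ia = 6.570 − 0.260 = 48589/7700 ≈ 6.310 in (> 0, runoff occurs)
Q: (48589/7700)² ÷ (58589/7700) = 2360890921/451135300 in (≈ 5.233 in)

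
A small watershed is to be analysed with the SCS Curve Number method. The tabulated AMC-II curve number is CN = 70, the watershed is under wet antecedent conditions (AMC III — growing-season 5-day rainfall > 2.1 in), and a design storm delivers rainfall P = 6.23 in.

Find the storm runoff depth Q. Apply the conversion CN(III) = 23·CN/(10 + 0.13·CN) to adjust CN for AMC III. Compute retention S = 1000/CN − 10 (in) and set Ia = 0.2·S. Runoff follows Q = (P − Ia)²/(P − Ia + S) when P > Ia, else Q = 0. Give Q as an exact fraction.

Q = 8893055809/2001278300 in ≈ 4.444 in

Wet (AMC III): CN(III) = 23·70/(10 + 0.13·70) = 1610/(191/10) = 16100/191 ≈ 84.293
Retention S: 1000/CN − 10 with CN=84.293 → S = 300/161 ≈ 1.863 in
Initial abstraction Ia = S/5 = (300/161)/5 = 60/161 ≈ 0.373 in
Since P=6.230 > Ia=0.373: effective rainfall P−Ia = 94303/16100 in
Runoff Q = (P−Ia)²/(P−Ia+S) = (5.857)²/(5.857+1.863) = 8893055809/2001278300 ≈ 4.444 in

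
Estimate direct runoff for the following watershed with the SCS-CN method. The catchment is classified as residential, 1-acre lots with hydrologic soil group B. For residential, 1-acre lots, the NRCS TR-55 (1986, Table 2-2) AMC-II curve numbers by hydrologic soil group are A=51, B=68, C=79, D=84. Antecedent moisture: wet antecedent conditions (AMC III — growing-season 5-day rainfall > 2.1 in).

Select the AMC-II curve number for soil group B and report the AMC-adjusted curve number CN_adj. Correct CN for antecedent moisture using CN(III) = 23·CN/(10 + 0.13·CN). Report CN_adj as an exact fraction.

NRCS table: residential, 1-acre lots, soil group B → CN(II) = 68
CN(III) from CN(II)=68: (23·68)/(10 + 0.13·68) = 39100/471 ≈ 83.015

CN_adj = 39100/471 ≈ 83.015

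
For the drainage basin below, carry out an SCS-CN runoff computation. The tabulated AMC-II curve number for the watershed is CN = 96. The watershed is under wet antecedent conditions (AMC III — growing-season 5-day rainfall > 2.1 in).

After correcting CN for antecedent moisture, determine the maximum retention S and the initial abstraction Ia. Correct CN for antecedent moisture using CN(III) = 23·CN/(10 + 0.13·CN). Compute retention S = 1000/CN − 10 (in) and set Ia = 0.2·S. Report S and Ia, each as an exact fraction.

Wet (AMC III): CN(III) = 23·96/(10 + 0.13·96) = 2208/(562/25) = 27600/281 ≈ 98.221
S = 1000/(27600/281) − 10 = 25/138 in ≈ 0.181 in
Initial abstraction Ia = S/5 = (25/138)/5 = 5/138 ≈ 0.036 in

S = 25/138 in ≈ 0.181 in; Ia = 5/138 in ≈ 0.036 in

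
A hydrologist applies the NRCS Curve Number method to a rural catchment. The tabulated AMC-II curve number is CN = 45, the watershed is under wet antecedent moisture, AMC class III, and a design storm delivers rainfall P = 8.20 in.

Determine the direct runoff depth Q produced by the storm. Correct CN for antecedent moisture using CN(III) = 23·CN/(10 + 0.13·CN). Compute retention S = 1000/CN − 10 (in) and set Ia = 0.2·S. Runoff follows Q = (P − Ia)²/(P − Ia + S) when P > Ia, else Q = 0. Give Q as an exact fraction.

Wet (AMC III): CN(III) = 23·45/(10 + 0.13·45) = 1035/(317/20) = 20700/317 ≈ 65.300
S = 1000/(20700/317) − 10 = 1100/207 in ≈ 5.314 in
Ia = 0.2S: 0.2·5.314 = 1.063 in (exactly 220/207)
P − Ia = 8.200 − 1.063 = 7387/1035 ≈ 7.137 in (> 0, runoff occurs)
Runoff Q = (P−Ia)²/(P−Ia+S) = (7.137)²/(7.137+5.314) = 54567769/13338045 ≈ 4.091 in

Q = 54567769/13338045 in ≈ 4.091 in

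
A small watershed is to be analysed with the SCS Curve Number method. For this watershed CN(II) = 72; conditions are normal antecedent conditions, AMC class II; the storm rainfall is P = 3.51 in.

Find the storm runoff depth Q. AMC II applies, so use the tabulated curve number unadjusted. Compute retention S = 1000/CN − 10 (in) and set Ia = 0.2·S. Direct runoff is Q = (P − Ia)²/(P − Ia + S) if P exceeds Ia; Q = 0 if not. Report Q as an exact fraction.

Average conditions: CN = 72 (no AMC adjustment).
S = 1000/72 − 10 = 35/9 in ≈ 3.889 in
Initial abstraction Ia = S/5 = (35/9)/5 = 7/9 ≈ 0.778 in
P − Ia = 3.510 − 0.778 = 2459/900 ≈ 2.732 in (> 0, runoff occurs)
Runoff Q = (P−Ia)²/(P−Ia+S) = (2.732)²/(2.732+3.889) = 6046681/5363100 ≈ 1.127 in

Q = 6046681/5363100 in ≈ 1.127 in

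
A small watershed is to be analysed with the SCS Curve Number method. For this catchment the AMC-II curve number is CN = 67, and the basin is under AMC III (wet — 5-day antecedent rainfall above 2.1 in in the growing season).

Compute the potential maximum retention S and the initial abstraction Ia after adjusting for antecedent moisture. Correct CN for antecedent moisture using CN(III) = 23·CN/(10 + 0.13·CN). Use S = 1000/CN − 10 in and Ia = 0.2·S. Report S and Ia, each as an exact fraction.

S = 3300/1541 in ≈ 2.141 in; Ia = 660/1541 in ≈ 0.428 in

Wet (AMC III): CN(III) = 23·67/(10 + 0.13·67) = 1541/(1871/100) = 154100/1871 ≈ 82.362
Retention S: 1000/CN − 10 with CN=82.362 → S = 3300/1541 ≈ 2.141 in
Ia = 0.2·(3300/1541) = 660/1541 in ≈ 0.428 in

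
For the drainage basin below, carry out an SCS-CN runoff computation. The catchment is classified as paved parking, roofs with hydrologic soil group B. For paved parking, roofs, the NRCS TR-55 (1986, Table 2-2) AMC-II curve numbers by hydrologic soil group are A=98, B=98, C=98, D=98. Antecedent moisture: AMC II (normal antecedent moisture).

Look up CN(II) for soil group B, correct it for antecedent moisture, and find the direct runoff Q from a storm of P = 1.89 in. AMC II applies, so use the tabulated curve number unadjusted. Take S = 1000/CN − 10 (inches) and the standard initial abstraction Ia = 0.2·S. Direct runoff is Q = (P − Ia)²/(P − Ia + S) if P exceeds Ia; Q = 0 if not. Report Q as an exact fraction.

Q = 82101721/49298900 in ≈ 1.665 in

NRCS table: paved parking, roofs, soil group B → CN(II) = 98
CN(II) = 98; AMC II needs no correction.
S = 1000/98 − 10 = 10/49 in ≈ 0.204 in
Initial abstraction Ia = S/5 = (10/49)/5 = 2/49 ≈ 0.041 in
P − Ia = 1.890 − 0.041 = 9061/4900 ≈ 1.849 in (> 0, runoff occurs)
Runoff Q = (P−Ia)²/(P−Ia+S) = (1.849)²/(1.849+0.204) = 82101721/49298900 ≈ 1.665 in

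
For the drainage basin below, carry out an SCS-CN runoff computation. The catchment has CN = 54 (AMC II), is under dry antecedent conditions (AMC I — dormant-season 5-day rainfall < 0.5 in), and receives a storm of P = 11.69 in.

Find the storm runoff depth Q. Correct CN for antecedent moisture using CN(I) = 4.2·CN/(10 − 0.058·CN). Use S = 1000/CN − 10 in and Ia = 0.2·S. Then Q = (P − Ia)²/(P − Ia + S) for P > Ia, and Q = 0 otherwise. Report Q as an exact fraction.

Q = 187335749329/89746064100 in ≈ 2.087 in

CN(I) from CN(II)=54: (4.2·54)/(10 − 0.058·54) = 56700/1717 ≈ 33.023
Max retention: S = 1000/(56700/1717) − 10 = 11500/567 in (≈ 20.282 in)
Ia = 0.2S: 0.2·20.282 = 4.056 in (exactly 2300/567)
Since P=11.690 > Ia=4.056: effective rainfall P−Ia = 432823/56700 in
Q = (432823/56700)²/((432823/56700) + 11500/567) = (187335749329/3214890000)/(1582823/56700) = 187335749329/89746064100 in ≈ 2.087 in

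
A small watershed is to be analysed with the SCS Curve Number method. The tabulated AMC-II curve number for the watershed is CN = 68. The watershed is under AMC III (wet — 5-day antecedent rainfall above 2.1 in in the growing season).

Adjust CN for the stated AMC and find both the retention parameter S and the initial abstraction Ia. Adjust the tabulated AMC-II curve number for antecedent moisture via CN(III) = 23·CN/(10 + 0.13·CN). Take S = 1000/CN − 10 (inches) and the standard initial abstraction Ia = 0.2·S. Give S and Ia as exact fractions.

Wet (AMC III): CN(III) = 23·68/(10 + 0.13·68) = 1564/(471/25) = 39100/471 ≈ 83.015
Max retention: S = 1000/(39100/471) − 10 = 800/391 in (≈ 2.046 in)
Ia = 0.2S: 0.2·2.046 = 0.409 in (exactly 160/391)

S = 800/391 in ≈ 2.046 in; Ia = 160/391 in ≈ 0.409 in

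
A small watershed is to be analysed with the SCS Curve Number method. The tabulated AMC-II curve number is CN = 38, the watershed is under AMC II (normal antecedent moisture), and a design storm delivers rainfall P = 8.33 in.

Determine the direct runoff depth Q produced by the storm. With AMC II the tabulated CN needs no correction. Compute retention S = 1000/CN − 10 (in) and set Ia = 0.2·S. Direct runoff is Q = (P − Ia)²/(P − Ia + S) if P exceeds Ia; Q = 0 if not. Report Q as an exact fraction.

Q = 92679129/77191300 in ≈ 1.201 in

AMC II — tabulated CN = 38 applies directly.
Retention S: 1000/CN − 10 with CN=38.000 → S = 310/19 ≈ 16.316 in
Initial abstraction Ia = S/5 = (310/19)/5 = 62/19 ≈ 3.263 in
P − Ia = 8.330 − 3.263 = 9627/1900 ≈ 5.067 in (> 0, runoff occurs)
Q = (9627/1900)²/((9627/1900) + 310/19) = (92679129/3610000)/(40627/1900) = 92679129/77191300 in ≈ 1.201 in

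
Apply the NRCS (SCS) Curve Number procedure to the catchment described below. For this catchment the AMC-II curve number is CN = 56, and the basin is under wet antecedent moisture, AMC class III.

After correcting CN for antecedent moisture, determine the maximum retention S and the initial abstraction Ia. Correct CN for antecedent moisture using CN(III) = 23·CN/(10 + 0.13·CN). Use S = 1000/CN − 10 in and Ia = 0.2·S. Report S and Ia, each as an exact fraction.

S = 550/161 in ≈ 3.416 in; Ia = 110/161 in ≈ 0.683 in

Adjust CN=56 to AMC III: 23·56/(10 + 0.13·56) → 1288 ÷ (432/25) = 4025/54 ≈ 74.537
Retention S: 1000/CN − 10 with CN=74.537 → S = 550/161 ≈ 3.416 in
Initial abstraction Ia = S/5 = (550/161)/5 = 110/161 ≈ 0.683 in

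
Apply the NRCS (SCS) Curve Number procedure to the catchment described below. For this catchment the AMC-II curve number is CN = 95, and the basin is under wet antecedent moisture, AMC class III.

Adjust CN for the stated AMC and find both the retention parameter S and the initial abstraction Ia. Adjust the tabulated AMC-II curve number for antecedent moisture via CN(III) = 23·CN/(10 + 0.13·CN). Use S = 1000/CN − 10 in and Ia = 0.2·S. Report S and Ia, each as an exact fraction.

Adjust CN=95 to AMC III: 23·95/(10 + 0.13·95) → 2185 ÷ (447/20) = 43700/447 ≈ 97.763
S = 1000/(43700/447) − 10 = 100/437 in ≈ 0.229 in
Initial abstraction Ia = S/5 = (100/437)/5 = 20/437 ≈ 0.046 in

S = 100/437 in ≈ 0.229 in; Ia = 20/437 in ≈ 0.046 in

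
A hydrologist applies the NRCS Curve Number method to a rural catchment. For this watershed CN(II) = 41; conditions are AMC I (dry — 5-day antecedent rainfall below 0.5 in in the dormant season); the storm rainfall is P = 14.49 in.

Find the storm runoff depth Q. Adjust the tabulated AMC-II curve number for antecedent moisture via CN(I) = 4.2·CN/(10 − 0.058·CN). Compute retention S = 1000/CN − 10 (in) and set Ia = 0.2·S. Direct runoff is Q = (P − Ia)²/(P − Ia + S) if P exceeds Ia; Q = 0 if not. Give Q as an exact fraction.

Q = 432423292921/310613412900 in ≈ 1.392 in

Adjust CN=41 to AMC I: 4.2·41/(10 − 0.058·41) → (861/5) ÷ (3811/500) = 86100/3811 ≈ 22.592
Max retention: S = 1000/(86100/3811) − 10 = 29500/861 in (≈ 34.262 in)
Ia = 0.2S: 0.2·34.262 = 6.852 in (exactly 5900/861)
Excess rainfall: 14.490 − 6.852 = 7.638 in; P > Ia so Q > 0
Runoff Q = (P−Ia)²/(P−Ia+S) = (7.638)²/(7.638+34.262) = 432423292921/310613412900 ≈ 1.392 in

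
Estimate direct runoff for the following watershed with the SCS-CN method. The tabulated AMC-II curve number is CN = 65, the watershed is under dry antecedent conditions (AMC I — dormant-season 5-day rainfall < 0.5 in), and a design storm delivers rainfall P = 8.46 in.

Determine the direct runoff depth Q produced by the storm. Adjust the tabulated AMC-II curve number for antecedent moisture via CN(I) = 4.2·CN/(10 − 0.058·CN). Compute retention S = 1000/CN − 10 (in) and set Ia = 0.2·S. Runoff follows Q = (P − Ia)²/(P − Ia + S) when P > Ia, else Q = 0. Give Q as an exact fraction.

Q = 132181009/71169150 in ≈ 1.857 in

CN(I) from CN(II)=65: (4.2·65)/(10 − 0.058·65) = 3900/89 ≈ 43.820
Retention S: 1000/CN − 10 with CN=43.820 → S = 500/39 ≈ 12.821 in
Initial abstraction Ia = S/5 = (500/39)/5 = 100/39 ≈ 2.564 in
Since P=8.460 > Ia=2.564: effective rainfall P−Ia = 11497/1950 in
Q = (11497/1950)²/((11497/1950) + 500/39) = (132181009/3802500)/(36497/1950) = 132181009/71169150 in ≈ 1.857 in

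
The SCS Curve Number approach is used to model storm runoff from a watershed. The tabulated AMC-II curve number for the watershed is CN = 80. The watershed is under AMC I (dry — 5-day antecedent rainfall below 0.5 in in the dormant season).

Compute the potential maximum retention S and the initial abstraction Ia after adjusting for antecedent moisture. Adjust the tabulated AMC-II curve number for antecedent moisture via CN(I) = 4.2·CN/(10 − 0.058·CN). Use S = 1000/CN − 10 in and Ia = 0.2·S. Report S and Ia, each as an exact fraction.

CN(I) from CN(II)=80: (4.2·80)/(10 − 0.058·80) = 4200/67 ≈ 62.687
S = 1000/(4200/67) − 10 = 125/21 in ≈ 5.952 in
Ia = 0.2·(125/21) = 25/21 in ≈ 1.190 in

S = 125/21 in ≈ 5.952 in; Ia = 25/21 in ≈ 1.190 in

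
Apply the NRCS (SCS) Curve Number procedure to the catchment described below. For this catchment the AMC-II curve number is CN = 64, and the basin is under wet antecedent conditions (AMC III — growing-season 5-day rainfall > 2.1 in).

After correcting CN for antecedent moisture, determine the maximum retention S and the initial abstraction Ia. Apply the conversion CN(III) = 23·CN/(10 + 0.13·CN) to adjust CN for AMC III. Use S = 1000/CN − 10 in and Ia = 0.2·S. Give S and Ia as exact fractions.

Wet (AMC III): CN(III) = 23·64/(10 + 0.13·64) = 1472/(458/25) = 18400/229 ≈ 80.349
S = 1000/(18400/229) − 10 = 225/92 in ≈ 2.446 in
Ia = 0.2S: 0.2·2.446 = 0.489 in (exactly 45/92)

S = 225/92 in ≈ 2.446 in; Ia = 45/92 in ≈ 0.489 in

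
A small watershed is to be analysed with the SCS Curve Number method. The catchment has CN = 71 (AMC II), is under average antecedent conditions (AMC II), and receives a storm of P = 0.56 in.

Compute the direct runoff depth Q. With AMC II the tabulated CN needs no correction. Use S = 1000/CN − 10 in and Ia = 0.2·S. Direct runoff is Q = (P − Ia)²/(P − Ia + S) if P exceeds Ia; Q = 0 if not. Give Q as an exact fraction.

CN(II) = 71; AMC II needs no correction.
Retention S: 1000/CN − 10 with CN=71.000 → S = 290/71 ≈ 4.085 in
Ia = 0.2·(290/71) = 58/71 in ≈ 0.817 in
P = 0.560 ≤ Ia = 0.817 in: entire storm abstracted, Q = 0.

Q = 0 in ≈ 0.000 in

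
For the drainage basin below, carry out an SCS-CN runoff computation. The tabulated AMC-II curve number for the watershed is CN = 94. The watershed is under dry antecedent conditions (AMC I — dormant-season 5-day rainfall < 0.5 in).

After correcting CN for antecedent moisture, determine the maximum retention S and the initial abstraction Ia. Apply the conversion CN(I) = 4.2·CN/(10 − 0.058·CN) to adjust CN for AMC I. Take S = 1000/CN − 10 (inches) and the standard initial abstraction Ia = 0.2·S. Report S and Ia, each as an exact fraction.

Dry (AMC I): CN(I) = 4.2·94/(10 − 0.058·94) = (1974/5)/(1137/250) = 32900/379 ≈ 86.807
S = 1000/(32900/379) − 10 = 500/329 in ≈ 1.520 in
Ia = 0.2·(500/329) = 100/329 in ≈ 0.304 in

S = 500/329 in ≈ 1.520 in; Ia = 100/329 in ≈ 0.304 in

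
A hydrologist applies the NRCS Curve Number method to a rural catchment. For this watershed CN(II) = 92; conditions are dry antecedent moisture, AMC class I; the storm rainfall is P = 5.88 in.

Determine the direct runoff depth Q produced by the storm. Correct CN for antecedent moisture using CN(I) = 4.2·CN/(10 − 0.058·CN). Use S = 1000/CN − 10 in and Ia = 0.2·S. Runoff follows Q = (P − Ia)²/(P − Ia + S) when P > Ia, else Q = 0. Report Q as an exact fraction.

CN(I) from CN(II)=92: (4.2·92)/(10 − 0.058·92) = 48300/583 ≈ 82.847
S = 1000/(48300/583) − 10 = 1000/483 in ≈ 2.070 in
Ia = 0.2·(1000/483) = 200/483 in ≈ 0.414 in
Since P=5.880 > Ia=0.414: effective rainfall P−Ia = 66001/12075 in
Q = (66001/12075)²/((66001/12075) + 1000/483) = (4356132001/145805625)/(91001/12075) = 4356132001/1098837075 in ≈ 3.964 in

Q = 4356132001/1098837075 in ≈ 3.964 in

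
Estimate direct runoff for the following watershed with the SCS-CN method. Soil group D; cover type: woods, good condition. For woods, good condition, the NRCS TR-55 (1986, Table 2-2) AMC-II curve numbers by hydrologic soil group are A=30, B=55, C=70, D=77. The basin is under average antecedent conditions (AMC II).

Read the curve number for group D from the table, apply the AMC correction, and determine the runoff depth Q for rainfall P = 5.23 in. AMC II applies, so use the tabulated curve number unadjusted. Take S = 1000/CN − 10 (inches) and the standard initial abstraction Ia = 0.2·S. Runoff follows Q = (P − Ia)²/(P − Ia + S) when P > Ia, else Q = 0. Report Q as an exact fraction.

NRCS table: woods, good condition, soil group D → CN(II) = 77
AMC II — tabulated CN = 77 applies directly.
Max retention: S = 1000/77 − 10 = 230/77 in (≈ 2.987 in)
Ia = 0.2S: 0.2·2.987 = 0.597 in (exactly 46/77)
Since P=5.230 > Ia=0.597: effective rainfall P−Ia = 35671/7700 in
Q: (35671/7700)² ÷ (58671/7700) = 1272420241/451766700 in (≈ 2.817 in)

Q = 1272420241/451766700 in ≈ 2.817 in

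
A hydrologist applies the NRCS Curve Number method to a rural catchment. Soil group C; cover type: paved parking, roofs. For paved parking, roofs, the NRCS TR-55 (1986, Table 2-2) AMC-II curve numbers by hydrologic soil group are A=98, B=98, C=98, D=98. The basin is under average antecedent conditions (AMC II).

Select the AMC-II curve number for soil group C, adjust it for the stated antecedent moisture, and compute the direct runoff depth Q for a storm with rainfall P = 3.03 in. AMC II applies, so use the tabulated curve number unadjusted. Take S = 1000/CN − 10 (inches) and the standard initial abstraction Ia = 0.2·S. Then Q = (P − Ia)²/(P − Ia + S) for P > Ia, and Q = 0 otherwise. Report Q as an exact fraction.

NRCS table: paved parking, roofs, soil group C → CN(II) = 98
CN(II) = 98; AMC II needs no correction.
Max retention: S = 1000/98 − 10 = 10/49 in (≈ 0.204 in)
Ia = 0.2S: 0.2·0.204 = 0.041 in (exactly 2/49)
Since P=3.030 > Ia=0.041: effective rainfall P−Ia = 14647/4900 in
Q = (14647/4900)²/((14647/4900) + 10/49) = (214534609/24010000)/(15647/4900) = 214534609/76670300 in ≈ 2.798 in

Q = 214534609/76670300 in ≈ 2.798 in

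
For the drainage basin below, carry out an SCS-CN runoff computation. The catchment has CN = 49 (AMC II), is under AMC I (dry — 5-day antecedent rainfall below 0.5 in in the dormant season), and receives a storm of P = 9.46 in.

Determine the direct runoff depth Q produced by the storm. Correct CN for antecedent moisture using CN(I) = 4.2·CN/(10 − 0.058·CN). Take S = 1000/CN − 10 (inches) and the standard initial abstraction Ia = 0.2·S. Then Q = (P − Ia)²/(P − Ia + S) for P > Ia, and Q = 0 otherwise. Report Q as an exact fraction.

Q = 5965863121/8613398850 in ≈ 0.693 in

CN(I) from CN(II)=49: (4.2·49)/(10 − 0.058·49) = 34300/1193 ≈ 28.751
S = 1000/(34300/1193) − 10 = 8500/343 in ≈ 24.781 in
Ia = 0.2S: 0.2·24.781 = 4.956 in (exactly 1700/343)
Excess rainfall: 9.460 − 4.956 = 4.504 in; P > Ia so Q > 0
Q: (77239/17150)² ÷ (502239/17150) = 5965863121/8613398850 in (≈ 0.693 in)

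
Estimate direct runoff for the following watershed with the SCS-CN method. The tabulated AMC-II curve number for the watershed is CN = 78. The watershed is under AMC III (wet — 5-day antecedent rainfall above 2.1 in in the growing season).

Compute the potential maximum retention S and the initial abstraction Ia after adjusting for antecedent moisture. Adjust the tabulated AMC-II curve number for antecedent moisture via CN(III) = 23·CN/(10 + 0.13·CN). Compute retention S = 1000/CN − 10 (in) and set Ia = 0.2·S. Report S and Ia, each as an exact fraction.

S = 1100/897 in ≈ 1.226 in; Ia = 220/897 in ≈ 0.245 in

Wet (AMC III): CN(III) = 23·78/(10 + 0.13·78) = 1794/(1007/50) = 89700/1007 ≈ 89.076
Max retention: S = 1000/(89700/1007) − 10 = 1100/897 in (≈ 1.226 in)
Ia = 0.2S: 0.2·1.226 = 0.245 in (exactly 220/897)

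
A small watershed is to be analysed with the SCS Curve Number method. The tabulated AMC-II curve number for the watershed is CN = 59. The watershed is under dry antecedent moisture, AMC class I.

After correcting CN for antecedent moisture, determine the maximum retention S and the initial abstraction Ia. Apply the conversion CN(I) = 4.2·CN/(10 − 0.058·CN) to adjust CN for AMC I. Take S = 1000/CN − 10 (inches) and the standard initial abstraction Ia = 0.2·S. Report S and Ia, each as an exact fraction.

Adjust CN=59 to AMC I: 4.2·59/(10 − 0.058·59) → (1239/5) ÷ (3289/500) = 123900/3289 ≈ 37.671
Max retention: S = 1000/(123900/3289) − 10 = 20500/1239 in (≈ 16.546 in)
Initial abstraction Ia = S/5 = (20500/1239)/5 = 4100/1239 ≈ 3.309 in

S = 20500/1239 in ≈ 16.546 in; Ia = 4100/1239 in ≈ 3.309 in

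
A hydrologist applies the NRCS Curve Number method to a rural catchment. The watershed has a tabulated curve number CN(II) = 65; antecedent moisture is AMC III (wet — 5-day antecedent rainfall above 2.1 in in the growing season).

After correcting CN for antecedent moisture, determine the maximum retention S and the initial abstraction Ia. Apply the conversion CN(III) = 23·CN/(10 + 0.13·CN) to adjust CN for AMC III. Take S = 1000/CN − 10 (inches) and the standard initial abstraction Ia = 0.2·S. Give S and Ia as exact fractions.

S = 700/299 in ≈ 2.341 in; Ia = 140/299 in ≈ 0.468 in

Wet (AMC III): CN(III) = 23·65/(10 + 0.13·65) = 1495/(369/20) = 29900/369 ≈ 81.030
S = 1000/(29900/369) − 10 = 700/299 in ≈ 2.341 in
Ia = 0.2·(700/299) = 140/299 in ≈ 0.468 in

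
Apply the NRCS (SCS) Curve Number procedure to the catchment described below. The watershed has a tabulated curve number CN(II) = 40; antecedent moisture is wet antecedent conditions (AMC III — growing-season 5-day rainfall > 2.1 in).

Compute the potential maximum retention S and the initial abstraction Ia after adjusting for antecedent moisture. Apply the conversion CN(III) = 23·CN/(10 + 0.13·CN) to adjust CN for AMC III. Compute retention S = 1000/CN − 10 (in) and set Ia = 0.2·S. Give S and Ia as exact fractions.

Wet (AMC III): CN(III) = 23·40/(10 + 0.13·40) = 920/(76/5) = 1150/19 ≈ 60.526
S = 1000/(1150/19) − 10 = 150/23 in ≈ 6.522 in
Ia = 0.2S: 0.2·6.522 = 1.304 in (exactly 30/23)

S = 150/23 in ≈ 6.522 in; Ia = 30/23 in ≈ 1.304 in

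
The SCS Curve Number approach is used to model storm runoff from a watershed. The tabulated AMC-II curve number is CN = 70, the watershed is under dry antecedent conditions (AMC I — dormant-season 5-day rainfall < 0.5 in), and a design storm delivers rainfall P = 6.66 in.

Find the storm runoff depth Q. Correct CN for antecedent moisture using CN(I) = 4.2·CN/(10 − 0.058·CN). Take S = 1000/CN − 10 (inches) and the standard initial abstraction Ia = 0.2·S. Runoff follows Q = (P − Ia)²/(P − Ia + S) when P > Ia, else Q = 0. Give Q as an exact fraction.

Q = 128074489/88976650 in ≈ 1.439 in

Adjust CN=70 to AMC I: 4.2·70/(10 − 0.058·70) → 294 ÷ (297/50) = 4900/99 ≈ 49.495
S = 1000/(4900/99) − 10 = 500/49 in ≈ 10.204 in
Ia = 0.2S: 0.2·10.204 = 2.041 in (exactly 100/49)
Since P=6.660 > Ia=2.041: effective rainfall P−Ia = 11317/2450 in
Q: (11317/2450)² ÷ (36317/2450) = 128074489/88976650 in (≈ 1.439 in)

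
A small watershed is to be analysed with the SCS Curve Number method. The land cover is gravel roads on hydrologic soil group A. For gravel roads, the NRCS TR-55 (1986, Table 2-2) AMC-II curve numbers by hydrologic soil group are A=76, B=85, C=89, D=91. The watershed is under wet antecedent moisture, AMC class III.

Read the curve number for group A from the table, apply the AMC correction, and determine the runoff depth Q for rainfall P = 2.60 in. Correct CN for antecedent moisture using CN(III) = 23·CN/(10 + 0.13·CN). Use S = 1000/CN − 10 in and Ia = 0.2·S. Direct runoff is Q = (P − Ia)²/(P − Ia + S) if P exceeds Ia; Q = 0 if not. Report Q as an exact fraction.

Q = 25816561/17656985 in ≈ 1.462 in

NRCS table: gravel roads, soil group A → CN(II) = 76
Adjust CN=76 to AMC III: 23·76/(10 + 0.13·76) → 1748 ÷ (497/25) = 43700/497 ≈ 87.928
S = 1000/(43700/497) − 10 = 600/437 in ≈ 1.373 in
Ia = 0.2S: 0.2·1.373 = 0.275 in (exactly 120/437)
Since P=2.600 > Ia=0.275: effective rainfall P−Ia = 5081/2185 in
Q = (5081/2185)²/((5081/2185) + 600/437) = (25816561/4774225)/(8081/2185) = 25816561/17656985 in ≈ 1.462 in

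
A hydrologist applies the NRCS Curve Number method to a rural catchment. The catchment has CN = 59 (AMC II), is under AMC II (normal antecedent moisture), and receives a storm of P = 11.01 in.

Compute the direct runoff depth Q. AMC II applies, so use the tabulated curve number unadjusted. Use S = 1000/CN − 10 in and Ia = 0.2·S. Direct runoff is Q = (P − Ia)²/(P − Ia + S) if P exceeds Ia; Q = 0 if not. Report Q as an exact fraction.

AMC II — tabulated CN = 59 applies directly.
Max retention: S = 1000/59 − 10 = 410/59 in (≈ 6.949 in)
Ia = 0.2·(410/59) = 82/59 in ≈ 1.390 in
P − Ia = 11.010 − 1.390 = 56759/5900 ≈ 9.620 in (> 0, runoff occurs)
Runoff Q = (P−Ia)²/(P−Ia+S) = (9.620)²/(9.620+6.949) = 3221584081/576778100 ≈ 5.585 in

Q = 3221584081/576778100 in ≈ 5.585 in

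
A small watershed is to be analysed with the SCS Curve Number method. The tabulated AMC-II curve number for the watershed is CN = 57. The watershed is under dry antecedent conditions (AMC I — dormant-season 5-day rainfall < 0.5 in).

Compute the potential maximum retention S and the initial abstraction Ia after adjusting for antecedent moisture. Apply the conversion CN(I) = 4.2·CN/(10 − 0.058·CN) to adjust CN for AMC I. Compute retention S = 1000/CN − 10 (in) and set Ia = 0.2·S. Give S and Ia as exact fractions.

S = 21500/1197 in ≈ 17.962 in; Ia = 4300/1197 in ≈ 3.592 in

CN(I) from CN(II)=57: (4.2·57)/(10 − 0.058·57) = 119700/3347 ≈ 35.763
S = 1000/(119700/3347) − 10 = 21500/1197 in ≈ 17.962 in
Initial abstraction Ia = S/5 = (21500/1197)/5 = 4300/1197 ≈ 3.592 in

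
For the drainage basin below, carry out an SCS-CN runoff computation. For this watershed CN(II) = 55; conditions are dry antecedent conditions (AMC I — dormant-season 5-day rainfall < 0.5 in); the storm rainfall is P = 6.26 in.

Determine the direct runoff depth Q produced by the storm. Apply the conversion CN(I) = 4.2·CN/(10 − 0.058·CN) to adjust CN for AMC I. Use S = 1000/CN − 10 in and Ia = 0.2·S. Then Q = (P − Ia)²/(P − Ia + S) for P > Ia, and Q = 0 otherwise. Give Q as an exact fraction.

Q = 82828201/323788850 in ≈ 0.256 in

Dry (AMC I): CN(I) = 4.2·55/(10 − 0.058·55) = 231/(681/100) = 7700/227 ≈ 33.921
Retention S: 1000/CN − 10 with CN=33.921 → S = 1500/77 ≈ 19.481 in
Ia = 0.2S: 0.2·19.481 = 3.896 in (exactly 300/77)
P − Ia = 6.260 − 3.896 = 9101/3850 ≈ 2.364 in (> 0, runoff occurs)
Q: (9101/3850)² ÷ (84101/3850) = 82828201/323788850 in (≈ 0.256 in)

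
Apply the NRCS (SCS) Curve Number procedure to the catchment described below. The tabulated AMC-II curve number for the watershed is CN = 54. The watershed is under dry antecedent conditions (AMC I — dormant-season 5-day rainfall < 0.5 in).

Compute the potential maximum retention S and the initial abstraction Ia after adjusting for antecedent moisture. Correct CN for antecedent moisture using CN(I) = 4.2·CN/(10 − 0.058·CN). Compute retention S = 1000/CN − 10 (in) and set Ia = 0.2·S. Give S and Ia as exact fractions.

Dry (AMC I): CN(I) = 4.2·54/(10 − 0.058·54) = (1134/5)/(1717/250) = 56700/1717 ≈ 33.023
Max retention: S = 1000/(56700/1717) − 10 = 11500/567 in (≈ 20.282 in)
Initial abstraction Ia = S/5 = (11500/567)/5 = 2300/567 ≈ 4.056 in

S = 11500/567 in ≈ 20.282 in; Ia = 2300/567 in ≈ 4.056 in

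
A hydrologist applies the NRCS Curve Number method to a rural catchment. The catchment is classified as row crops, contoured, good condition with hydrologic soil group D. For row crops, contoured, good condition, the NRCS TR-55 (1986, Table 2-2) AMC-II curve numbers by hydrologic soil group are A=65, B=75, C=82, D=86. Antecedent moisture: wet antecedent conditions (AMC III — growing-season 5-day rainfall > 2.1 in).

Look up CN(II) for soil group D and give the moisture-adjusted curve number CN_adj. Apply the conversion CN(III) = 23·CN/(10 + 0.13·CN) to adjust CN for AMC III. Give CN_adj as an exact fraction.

NRCS table: row crops, contoured, good condition, soil group D → CN(II) = 86
Wet (AMC III): CN(III) = 23·86/(10 + 0.13·86) = 1978/(1059/50) = 98900/1059 ≈ 93.390

CN_adj = 98900/1059 ≈ 93.390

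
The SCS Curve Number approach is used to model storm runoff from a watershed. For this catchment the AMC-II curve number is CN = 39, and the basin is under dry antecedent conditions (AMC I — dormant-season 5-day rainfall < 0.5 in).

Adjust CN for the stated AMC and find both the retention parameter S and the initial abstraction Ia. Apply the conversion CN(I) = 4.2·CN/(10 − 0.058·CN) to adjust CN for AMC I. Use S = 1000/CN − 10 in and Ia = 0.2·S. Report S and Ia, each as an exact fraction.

S = 30500/819 in ≈ 37.241 in; Ia = 6100/819 in ≈ 7.448 in

Dry (AMC I): CN(I) = 4.2·39/(10 − 0.058·39) = (819/5)/(3869/500) = 81900/3869 ≈ 21.168
Max retention: S = 1000/(81900/3869) − 10 = 30500/819 in (≈ 37.241 in)
Ia = 0.2·(30500/819) = 6100/819 in ≈ 7.448 in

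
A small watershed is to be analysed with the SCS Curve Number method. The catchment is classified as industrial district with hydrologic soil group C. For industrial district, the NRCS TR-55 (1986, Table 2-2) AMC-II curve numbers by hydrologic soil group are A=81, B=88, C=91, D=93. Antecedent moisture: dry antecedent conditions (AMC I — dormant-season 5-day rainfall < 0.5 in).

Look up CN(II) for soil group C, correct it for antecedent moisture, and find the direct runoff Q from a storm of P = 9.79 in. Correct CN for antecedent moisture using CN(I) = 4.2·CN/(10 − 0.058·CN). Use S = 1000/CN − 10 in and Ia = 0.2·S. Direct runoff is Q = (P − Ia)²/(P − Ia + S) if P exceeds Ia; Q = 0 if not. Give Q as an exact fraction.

NRCS table: industrial district, soil group C → CN(II) = 91
CN(I) from CN(II)=91: (4.2·91)/(10 − 0.058·91) = 63700/787 ≈ 80.940
Max retention: S = 1000/(63700/787) − 10 = 1500/637 in (≈ 2.355 in)
Ia = 0.2·(1500/637) = 300/637 in ≈ 0.471 in
Since P=9.790 > Ia=0.471: effective rainfall P−Ia = 593623/63700 in
Q = (593623/63700)²/((593623/63700) + 1500/637) = (352388266129/4057690000)/(743623/63700) = 352388266129/47368785100 in ≈ 7.439 in

Q = 352388266129/47368785100 in ≈ 7.439 in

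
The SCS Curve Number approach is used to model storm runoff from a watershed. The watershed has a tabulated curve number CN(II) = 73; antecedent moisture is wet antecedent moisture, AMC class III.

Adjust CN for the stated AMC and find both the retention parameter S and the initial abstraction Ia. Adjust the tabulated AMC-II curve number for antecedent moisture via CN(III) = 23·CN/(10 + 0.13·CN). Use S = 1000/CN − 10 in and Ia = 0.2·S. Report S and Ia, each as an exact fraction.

Adjust CN=73 to AMC III: 23·73/(10 + 0.13·73) → 1679 ÷ (1949/100) = 167900/1949 ≈ 86.147
Retention S: 1000/CN − 10 with CN=86.147 → S = 2700/1679 ≈ 1.608 in
Ia = 0.2S: 0.2·1.608 = 0.322 in (exactly 540/1679)

S = 2700/1679 in ≈ 1.608 in; Ia = 540/1679 in ≈ 0.322 in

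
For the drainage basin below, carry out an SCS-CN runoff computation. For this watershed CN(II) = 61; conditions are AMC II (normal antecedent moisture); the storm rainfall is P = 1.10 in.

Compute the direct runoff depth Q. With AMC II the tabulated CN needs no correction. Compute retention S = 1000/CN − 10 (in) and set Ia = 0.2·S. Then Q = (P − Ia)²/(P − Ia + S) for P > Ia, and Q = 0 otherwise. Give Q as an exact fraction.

Average conditions: CN = 61 (no AMC adjustment).
S = 1000/61 − 10 = 390/61 in ≈ 6.393 in
Ia = 0.2S: 0.2·6.393 = 1.279 in (exactly 78/61)
P = 1.100 ≤ Ia = 1.279 in: entire storm abstracted, Q = 0.

Q = 0 in ≈ 0.000 in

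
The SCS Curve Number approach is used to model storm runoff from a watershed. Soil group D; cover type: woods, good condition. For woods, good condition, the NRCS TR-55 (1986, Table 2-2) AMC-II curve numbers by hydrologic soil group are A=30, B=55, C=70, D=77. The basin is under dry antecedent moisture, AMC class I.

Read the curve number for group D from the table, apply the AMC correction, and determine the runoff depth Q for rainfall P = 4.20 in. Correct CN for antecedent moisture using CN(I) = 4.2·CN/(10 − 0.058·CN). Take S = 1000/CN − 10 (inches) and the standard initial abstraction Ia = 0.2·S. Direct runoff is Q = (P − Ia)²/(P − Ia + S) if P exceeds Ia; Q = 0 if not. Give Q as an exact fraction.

NRCS table: woods, good condition, soil group D → CN(II) = 77
CN(I) from CN(II)=77: (4.2·77)/(10 − 0.058·77) = 161700/2767 ≈ 58.439
Retention S: 1000/CN − 10 with CN=58.439 → S = 11500/1617 ≈ 7.112 in
Ia = 0.2S: 0.2·7.112 = 1.422 in (exactly 2300/1617)
P − Ia = 4.200 − 1.422 = 22457/8085 ≈ 2.778 in (> 0, runoff occurs)
Runoff Q = (P−Ia)²/(P−Ia+S) = (2.778)²/(2.778+7.112) = 504316849/646452345 ≈ 0.780 in

Q = 504316849/646452345 in ≈ 0.780 in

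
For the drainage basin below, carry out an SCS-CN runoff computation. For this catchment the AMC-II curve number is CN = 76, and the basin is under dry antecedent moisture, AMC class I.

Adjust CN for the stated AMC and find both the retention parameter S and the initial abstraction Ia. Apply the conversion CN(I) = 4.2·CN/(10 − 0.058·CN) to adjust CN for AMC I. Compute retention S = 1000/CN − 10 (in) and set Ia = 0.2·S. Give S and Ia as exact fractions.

S = 1000/133 in ≈ 7.519 in; Ia = 200/133 in ≈ 1.504 in

Dry (AMC I): CN(I) = 4.2·76/(10 − 0.058·76) = (1596/5)/(699/125) = 13300/233 ≈ 57.082
Max retention: S = 1000/(13300/233) − 10 = 1000/133 in (≈ 7.519 in)
Initial abstraction Ia = S/5 = (1000/133)/5 = 200/133 ≈ 1.504 in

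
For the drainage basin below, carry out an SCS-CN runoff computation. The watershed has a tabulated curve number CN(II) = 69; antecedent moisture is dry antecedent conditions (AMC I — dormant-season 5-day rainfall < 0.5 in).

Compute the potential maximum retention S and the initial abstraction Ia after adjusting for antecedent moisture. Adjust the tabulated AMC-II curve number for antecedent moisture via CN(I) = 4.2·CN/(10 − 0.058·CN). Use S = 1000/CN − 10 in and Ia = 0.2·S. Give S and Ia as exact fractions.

Adjust CN=69 to AMC I: 4.2·69/(10 − 0.058·69) → (1449/5) ÷ (2999/500) = 144900/2999 ≈ 48.316
Max retention: S = 1000/(144900/2999) − 10 = 15500/1449 in (≈ 10.697 in)
Ia = 0.2·(15500/1449) = 3100/1449 in ≈ 2.139 in

S = 15500/1449 in ≈ 10.697 in; Ia = 3100/1449 in ≈ 2.139 in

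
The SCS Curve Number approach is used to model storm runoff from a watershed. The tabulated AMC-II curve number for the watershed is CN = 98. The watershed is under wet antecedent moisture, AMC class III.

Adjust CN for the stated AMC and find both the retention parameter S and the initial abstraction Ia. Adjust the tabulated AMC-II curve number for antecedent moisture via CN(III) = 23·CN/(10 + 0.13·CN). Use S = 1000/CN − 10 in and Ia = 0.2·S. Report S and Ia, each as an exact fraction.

CN(III) from CN(II)=98: (23·98)/(10 + 0.13·98) = 112700/1137 ≈ 99.120
Max retention: S = 1000/(112700/1137) − 10 = 100/1127 in (≈ 0.089 in)
Ia = 0.2S: 0.2·0.089 = 0.018 in (exactly 20/1127)

S = 100/1127 in ≈ 0.089 in; Ia = 20/1127 in ≈ 0.018 in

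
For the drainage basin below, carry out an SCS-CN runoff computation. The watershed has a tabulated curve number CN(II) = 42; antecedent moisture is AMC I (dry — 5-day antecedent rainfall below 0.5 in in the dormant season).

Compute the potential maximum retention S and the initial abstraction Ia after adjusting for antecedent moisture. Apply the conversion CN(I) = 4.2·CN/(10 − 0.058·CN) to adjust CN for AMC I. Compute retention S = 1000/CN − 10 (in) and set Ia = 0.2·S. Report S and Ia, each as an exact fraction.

S = 14500/441 in ≈ 32.880 in; Ia = 2900/441 in ≈ 6.576 in

CN(I) from CN(II)=42: (4.2·42)/(10 − 0.058·42) = 44100/1891 ≈ 23.321
Max retention: S = 1000/(44100/1891) − 10 = 14500/441 in (≈ 32.880 in)
Ia = 0.2·(14500/441) = 2900/441 in ≈ 6.576 in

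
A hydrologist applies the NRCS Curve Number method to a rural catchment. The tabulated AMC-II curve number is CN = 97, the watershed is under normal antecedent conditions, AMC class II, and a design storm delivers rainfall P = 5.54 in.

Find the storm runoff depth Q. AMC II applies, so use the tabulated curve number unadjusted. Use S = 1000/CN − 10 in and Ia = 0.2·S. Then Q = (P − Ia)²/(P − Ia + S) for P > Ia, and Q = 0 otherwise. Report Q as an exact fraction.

AMC II — tabulated CN = 97 applies directly.
S = 1000/97 − 10 = 30/97 in ≈ 0.309 in
Ia = 0.2S: 0.2·0.309 = 0.062 in (exactly 6/97)
Excess rainfall: 5.540 − 0.062 = 5.478 in; P > Ia so Q > 0
Q: (26569/4850)² ÷ (28069/4850) = 705911761/136134650 in (≈ 5.185 in)

Q = 705911761/136134650 in ≈ 5.185 in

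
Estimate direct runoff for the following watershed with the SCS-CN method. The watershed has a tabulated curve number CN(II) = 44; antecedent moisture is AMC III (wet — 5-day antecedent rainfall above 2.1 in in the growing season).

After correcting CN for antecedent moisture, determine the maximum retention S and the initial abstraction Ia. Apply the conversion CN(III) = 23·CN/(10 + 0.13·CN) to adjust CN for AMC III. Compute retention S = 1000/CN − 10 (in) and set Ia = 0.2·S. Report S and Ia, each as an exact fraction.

Wet (AMC III): CN(III) = 23·44/(10 + 0.13·44) = 1012/(393/25) = 25300/393 ≈ 64.377
Max retention: S = 1000/(25300/393) − 10 = 1400/253 in (≈ 5.534 in)
Initial abstraction Ia = S/5 = (1400/253)/5 = 280/253 ≈ 1.107 in

S = 1400/253 in ≈ 5.534 in; Ia = 280/253 in ≈ 1.107 in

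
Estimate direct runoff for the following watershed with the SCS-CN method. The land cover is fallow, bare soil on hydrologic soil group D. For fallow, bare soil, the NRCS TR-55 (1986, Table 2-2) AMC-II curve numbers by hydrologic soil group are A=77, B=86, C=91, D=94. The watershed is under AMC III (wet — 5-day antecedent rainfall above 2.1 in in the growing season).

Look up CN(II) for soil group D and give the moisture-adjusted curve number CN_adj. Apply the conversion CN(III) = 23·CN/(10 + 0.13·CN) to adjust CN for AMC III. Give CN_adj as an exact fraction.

NRCS table: fallow, bare soil, soil group D → CN(II) = 94
Wet (AMC III): CN(III) = 23·94/(10 + 0.13·94) = 2162/(1111/50) = 108100/1111 ≈ 97.300

CN_adj = 108100/1111 ≈ 97.300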